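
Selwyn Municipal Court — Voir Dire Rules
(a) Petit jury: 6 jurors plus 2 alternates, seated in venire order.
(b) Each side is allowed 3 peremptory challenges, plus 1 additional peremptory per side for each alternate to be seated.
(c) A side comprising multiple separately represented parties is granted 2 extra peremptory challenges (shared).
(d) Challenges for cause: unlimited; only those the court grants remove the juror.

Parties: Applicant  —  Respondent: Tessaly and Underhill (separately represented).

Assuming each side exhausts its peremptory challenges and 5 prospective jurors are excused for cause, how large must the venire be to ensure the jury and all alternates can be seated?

25

Seats to fill: 6 + 2 alternates = 8.
Peremptories — Applicant: 3 + 1×2 = 5; Respondent: 3 + 1×2 + 2 = 7; total 12.
For-cause removals: 5.
Minimum venire: 8 + 12 + 5 = 25.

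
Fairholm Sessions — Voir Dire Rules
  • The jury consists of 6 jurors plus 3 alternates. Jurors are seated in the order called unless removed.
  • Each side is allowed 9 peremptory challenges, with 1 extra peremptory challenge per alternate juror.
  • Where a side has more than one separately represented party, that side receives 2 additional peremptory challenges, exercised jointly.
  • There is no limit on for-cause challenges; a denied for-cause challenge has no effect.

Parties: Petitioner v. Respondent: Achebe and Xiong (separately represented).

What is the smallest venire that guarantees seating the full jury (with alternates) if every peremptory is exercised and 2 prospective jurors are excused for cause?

37

Seats to fill: 6 + 3 alternates = 9.
Peremptories — Petitioner: 9 + 1×3 = 12; Respondent: 9 + 1×3 + 2 = 14; total 26.
For-cause removals: 2.
Minimum venire: 9 + 26 + 2 = 37.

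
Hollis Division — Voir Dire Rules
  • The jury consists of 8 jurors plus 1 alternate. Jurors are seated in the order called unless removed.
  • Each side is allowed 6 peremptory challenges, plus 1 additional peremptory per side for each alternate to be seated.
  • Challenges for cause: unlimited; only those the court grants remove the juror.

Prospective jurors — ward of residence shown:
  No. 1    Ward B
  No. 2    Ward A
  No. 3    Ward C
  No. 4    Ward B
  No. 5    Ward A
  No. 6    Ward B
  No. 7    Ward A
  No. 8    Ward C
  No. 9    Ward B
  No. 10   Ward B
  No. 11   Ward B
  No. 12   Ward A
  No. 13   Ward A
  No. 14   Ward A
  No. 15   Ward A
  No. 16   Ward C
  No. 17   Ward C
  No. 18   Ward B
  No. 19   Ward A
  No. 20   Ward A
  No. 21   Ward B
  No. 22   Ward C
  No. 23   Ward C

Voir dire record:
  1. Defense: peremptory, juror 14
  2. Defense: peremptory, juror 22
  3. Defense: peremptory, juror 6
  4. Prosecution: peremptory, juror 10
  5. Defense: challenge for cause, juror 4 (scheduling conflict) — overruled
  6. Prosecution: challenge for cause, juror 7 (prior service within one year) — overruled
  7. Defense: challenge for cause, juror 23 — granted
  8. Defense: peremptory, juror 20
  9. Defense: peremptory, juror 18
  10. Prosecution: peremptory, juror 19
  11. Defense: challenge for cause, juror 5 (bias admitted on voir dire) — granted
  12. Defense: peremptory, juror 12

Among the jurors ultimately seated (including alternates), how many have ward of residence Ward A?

Removed: #5, #6, #10, #12, #14, #18, #19, #20, #22, #23.
Seated (9 incl. alternates): #1, #2, #3, #4, #7, #8, #9, #11, #13.
Of those, in Ward A: #2, #7, #13 → 3.

3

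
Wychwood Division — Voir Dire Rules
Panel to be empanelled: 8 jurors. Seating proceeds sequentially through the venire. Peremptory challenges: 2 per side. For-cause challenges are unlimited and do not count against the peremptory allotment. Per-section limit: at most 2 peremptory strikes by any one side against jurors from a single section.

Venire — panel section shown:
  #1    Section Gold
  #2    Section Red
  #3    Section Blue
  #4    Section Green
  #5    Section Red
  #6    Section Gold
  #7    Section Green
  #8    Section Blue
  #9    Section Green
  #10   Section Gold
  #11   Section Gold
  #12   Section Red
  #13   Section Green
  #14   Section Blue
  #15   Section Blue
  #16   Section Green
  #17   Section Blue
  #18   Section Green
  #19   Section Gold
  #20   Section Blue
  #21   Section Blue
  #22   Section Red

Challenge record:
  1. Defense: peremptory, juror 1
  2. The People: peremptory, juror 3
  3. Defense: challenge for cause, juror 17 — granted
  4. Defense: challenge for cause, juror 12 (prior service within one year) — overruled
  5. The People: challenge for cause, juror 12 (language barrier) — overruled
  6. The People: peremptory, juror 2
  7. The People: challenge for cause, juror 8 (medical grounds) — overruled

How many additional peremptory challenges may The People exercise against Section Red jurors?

The People peremptories so far: #3, #2 — 2 of 2 used, 0 left overall.
Against Section Red: #2 — 1 used; per-section cap 2 leaves 1.
Binding limit: min(0, 1) = 0.

0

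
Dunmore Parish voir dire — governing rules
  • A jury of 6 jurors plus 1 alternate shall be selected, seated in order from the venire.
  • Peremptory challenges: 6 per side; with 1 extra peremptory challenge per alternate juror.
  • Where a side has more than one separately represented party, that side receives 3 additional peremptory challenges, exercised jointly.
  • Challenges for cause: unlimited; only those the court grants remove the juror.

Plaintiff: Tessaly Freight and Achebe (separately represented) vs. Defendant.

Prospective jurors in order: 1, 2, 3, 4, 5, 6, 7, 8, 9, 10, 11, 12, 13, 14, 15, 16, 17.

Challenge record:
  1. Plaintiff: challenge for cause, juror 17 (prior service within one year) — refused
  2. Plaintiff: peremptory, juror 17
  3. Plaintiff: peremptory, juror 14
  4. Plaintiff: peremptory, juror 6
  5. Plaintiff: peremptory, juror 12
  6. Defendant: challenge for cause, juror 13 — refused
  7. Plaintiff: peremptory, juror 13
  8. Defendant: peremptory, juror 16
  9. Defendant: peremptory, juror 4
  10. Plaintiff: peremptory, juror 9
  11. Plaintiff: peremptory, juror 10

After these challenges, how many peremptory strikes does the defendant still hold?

5

Defendant allotment: 6 base + 1 × 1 alternate = 7.
Defendant peremptories used: #16, #4 — 2 (the for-cause on #13 doesn't count).
Remaining: 7 − 2 = 5.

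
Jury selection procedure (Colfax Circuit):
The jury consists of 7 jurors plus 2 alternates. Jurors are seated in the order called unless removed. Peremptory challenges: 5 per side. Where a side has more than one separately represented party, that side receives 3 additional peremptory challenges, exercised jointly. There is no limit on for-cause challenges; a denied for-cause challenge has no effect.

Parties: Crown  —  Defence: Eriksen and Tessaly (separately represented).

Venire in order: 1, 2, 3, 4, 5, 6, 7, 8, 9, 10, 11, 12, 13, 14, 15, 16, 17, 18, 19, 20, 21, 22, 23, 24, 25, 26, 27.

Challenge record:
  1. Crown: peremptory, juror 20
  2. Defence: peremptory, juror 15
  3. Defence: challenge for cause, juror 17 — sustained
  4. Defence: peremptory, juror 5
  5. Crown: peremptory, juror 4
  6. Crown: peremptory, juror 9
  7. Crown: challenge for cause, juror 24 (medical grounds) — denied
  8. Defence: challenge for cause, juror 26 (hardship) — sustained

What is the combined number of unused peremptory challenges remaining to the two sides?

8

Crown allotment: 5. Defence allotment: 5 base + 3 multi-party = 8.
Crown peremptories used: #20, #4, #9 — 3 (the for-cause on #24 doesn't count).
Defence peremptories used: #15, #5 — 2 (for-cause on #17, #26 don't count).
Remaining: (5 − 3) + (8 − 2) = 8.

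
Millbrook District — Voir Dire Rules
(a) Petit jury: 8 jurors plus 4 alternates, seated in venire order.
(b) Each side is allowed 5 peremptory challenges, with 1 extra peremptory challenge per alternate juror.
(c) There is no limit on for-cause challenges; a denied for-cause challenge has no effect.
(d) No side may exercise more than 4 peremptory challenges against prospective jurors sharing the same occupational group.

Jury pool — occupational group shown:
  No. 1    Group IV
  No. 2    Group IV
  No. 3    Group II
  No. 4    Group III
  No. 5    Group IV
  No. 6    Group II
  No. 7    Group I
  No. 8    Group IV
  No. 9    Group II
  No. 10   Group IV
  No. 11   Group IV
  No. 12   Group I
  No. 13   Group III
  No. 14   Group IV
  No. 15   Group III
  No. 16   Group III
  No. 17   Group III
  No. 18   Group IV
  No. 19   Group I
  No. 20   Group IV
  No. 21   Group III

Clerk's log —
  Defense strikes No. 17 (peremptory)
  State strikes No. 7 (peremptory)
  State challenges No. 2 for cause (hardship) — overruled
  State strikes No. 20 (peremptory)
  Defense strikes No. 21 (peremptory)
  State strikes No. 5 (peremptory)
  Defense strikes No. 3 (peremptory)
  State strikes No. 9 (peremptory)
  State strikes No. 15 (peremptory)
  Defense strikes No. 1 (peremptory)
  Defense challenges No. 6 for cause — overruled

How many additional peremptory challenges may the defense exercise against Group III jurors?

Defense peremptories so far: #17, #21, #3, #1 — 4 of 9 used, 5 left overall.
Against Group III: #17, #21 — 2 used; per-group cap 4 leaves 2.
Binding limit: min(5, 2) = 2.

2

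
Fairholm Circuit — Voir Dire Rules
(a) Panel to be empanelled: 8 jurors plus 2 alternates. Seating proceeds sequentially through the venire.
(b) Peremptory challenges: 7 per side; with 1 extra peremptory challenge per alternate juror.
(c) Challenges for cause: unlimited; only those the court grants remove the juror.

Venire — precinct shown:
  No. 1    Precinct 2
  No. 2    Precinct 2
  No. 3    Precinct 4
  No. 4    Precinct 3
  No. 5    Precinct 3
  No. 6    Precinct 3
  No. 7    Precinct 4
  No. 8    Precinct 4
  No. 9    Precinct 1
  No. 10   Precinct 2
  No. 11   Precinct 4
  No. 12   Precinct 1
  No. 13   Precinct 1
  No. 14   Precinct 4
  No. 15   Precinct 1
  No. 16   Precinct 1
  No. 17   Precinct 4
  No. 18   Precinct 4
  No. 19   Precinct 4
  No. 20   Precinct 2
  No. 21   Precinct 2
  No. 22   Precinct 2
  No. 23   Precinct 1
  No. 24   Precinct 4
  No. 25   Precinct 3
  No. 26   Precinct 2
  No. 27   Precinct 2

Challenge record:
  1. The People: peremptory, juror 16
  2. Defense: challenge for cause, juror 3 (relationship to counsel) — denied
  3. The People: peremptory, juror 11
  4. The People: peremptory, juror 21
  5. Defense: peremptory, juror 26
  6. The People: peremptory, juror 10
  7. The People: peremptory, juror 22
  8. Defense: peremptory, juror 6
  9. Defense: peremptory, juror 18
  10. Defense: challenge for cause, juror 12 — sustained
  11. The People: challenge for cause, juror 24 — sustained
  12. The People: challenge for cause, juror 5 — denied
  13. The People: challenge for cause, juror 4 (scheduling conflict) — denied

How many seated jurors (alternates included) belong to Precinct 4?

4

Removed: #6, #10, #11, #12, #16, #18, #21, #22, #24, #26.
Seated (10 incl. alternates): #1, #2, #3, #4, #5, #7, #8, #9, #13, #14.
Of those, in Precinct 4: #3, #7, #8, #14 → 4.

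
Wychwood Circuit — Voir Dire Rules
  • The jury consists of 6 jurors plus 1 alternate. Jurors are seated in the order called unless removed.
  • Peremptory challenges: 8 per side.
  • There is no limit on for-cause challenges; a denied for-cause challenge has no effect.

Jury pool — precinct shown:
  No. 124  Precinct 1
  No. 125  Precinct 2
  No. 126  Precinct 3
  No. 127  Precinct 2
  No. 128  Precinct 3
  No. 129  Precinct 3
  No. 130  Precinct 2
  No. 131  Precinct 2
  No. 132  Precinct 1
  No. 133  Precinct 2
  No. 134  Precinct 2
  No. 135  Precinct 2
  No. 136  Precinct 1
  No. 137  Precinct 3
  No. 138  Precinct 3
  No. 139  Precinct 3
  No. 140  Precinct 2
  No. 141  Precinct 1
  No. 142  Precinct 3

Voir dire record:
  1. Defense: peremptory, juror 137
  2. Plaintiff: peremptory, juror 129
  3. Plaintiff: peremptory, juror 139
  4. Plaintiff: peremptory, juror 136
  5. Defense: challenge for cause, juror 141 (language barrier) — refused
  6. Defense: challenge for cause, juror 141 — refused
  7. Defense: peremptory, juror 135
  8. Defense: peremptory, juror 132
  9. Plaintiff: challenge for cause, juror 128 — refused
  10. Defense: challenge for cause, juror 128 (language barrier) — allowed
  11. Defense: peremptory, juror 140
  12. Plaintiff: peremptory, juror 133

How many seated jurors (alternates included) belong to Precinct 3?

1

Removed: #128, #129, #132, #133, #135, #136, #137, #139, #140.
Seated (7 incl. alternates): #124, #125, #126, #127, #130, #131, #134.
Of those, in Precinct 3: #126 → 1.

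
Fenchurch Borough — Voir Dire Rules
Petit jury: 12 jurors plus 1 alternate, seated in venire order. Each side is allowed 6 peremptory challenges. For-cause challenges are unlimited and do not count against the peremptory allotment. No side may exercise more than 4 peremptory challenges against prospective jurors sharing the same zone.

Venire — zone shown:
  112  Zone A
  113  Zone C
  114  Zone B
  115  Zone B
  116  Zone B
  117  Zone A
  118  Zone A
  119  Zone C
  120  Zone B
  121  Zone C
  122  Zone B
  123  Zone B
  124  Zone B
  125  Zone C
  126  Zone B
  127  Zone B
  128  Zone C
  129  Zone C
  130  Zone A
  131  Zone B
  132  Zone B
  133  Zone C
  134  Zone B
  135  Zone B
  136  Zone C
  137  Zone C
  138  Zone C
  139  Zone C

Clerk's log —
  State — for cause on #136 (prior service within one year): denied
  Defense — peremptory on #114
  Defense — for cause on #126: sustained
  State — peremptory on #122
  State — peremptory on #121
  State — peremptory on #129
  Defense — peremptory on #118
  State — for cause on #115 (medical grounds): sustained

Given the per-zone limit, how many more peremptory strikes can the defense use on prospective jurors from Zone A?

3

Defense peremptories so far: #114, #118 — 2 of 6 used, 4 left overall.
Against Zone A: #118 — 1 used; per-zone cap 4 leaves 3.
Binding limit: min(4, 3) = 3.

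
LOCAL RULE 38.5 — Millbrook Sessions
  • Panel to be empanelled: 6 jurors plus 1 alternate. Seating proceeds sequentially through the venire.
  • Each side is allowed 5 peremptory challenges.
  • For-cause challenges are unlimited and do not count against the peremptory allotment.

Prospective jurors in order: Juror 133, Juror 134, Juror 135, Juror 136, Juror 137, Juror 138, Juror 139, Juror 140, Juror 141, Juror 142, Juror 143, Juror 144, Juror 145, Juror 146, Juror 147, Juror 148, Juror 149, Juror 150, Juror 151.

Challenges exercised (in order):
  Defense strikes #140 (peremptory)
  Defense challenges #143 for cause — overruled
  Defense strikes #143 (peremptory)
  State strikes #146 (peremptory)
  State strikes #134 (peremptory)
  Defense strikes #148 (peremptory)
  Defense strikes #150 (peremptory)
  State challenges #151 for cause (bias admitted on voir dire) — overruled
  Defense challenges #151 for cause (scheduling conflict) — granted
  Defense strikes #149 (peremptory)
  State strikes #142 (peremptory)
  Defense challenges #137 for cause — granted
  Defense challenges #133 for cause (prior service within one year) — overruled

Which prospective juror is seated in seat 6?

141

Removed: #134, #137, #140, #142, #143, #146, #148, #149, #150, #151. (#133 stays — for-cause denied.)
Seating in order: seats 1–6 → #133, #135, #136, #138, #139, #141; alternates → #144.
So seat 6 is #141.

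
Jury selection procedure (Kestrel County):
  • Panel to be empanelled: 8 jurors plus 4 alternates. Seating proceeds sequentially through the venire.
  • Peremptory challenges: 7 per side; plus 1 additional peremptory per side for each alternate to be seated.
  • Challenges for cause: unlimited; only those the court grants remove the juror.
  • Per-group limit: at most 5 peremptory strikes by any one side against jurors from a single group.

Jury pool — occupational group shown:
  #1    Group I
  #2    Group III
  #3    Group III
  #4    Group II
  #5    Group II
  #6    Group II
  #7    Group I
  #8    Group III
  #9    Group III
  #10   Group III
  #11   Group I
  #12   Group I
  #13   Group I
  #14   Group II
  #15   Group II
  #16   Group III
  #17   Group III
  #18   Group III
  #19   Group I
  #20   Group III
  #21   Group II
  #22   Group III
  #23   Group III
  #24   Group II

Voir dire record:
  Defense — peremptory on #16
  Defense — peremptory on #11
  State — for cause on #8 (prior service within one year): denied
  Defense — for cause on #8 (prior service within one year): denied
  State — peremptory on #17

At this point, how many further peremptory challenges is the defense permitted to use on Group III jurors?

4

Defense peremptories so far: #16, #11 — 2 of 11 used, 9 left overall.
Against Group III: #16 — 1 used; per-group cap 5 leaves 4.
Binding limit: min(9, 4) = 4.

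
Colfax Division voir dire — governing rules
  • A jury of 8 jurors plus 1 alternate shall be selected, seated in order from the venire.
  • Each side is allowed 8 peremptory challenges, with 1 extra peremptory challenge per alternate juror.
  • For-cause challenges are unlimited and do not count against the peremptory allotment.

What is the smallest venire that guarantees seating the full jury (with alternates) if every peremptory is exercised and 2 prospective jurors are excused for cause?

Seats to fill: 8 + 1 alternates = 9.
Peremptories: 8 + 1×1 = 9 per side × 2 sides = 18.
For-cause removals: 2.
Minimum venire: 9 + 18 + 2 = 29.

29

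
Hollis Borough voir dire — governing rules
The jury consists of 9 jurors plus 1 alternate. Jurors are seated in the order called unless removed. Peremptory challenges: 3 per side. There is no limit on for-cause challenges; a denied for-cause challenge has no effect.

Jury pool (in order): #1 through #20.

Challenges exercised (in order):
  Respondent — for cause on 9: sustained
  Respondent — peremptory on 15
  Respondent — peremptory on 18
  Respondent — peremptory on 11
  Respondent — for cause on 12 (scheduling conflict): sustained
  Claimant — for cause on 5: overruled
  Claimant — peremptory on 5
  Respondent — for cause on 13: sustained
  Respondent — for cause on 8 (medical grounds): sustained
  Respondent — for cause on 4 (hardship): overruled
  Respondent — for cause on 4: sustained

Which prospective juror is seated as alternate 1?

Removed: #4, #5, #8, #9, #11, #12, #13, #15, #18.
Seating in order: seats 1–9 → #1, #2, #3, #6, #7, #10, #14, #16, #17; alternates → #19.
So alternate 1 is #19.

19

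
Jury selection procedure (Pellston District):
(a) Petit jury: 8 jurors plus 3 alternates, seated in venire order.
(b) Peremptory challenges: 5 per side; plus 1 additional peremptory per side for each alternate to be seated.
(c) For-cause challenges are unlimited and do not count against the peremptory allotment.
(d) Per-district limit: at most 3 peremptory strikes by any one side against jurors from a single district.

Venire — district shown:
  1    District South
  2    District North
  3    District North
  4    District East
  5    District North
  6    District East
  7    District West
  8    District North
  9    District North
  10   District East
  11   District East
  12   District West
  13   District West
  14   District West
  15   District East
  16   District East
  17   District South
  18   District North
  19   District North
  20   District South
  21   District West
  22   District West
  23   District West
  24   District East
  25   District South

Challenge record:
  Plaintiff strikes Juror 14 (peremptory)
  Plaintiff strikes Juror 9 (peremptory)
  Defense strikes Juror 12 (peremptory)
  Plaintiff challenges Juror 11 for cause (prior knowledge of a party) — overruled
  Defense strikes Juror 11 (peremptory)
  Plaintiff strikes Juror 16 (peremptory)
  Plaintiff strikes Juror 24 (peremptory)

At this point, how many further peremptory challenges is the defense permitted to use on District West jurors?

2

Defense peremptories so far: #12, #11 — 2 of 8 used, 6 left overall.
Against District West: #12 — 1 used; per-district cap 3 leaves 2.
Binding limit: min(6, 2) = 2.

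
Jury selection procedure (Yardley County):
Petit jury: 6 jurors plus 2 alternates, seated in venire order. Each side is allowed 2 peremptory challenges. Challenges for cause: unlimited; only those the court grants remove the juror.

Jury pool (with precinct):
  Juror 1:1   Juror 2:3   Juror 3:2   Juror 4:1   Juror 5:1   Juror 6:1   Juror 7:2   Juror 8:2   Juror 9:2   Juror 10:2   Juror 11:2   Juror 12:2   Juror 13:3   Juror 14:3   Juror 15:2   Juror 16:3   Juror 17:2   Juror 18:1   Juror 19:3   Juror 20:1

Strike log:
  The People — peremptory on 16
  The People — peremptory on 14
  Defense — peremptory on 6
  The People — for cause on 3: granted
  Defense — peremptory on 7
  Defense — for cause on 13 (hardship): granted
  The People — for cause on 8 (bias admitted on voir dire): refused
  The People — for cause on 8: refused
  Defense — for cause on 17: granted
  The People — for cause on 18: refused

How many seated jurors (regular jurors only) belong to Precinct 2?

Removed: #3, #6, #7, #13, #14, #16, #17.
Seated jurors 1–6: #1, #2, #4, #5, #8, #9 (alternates #10, #11 not counted).
Of those, in Precinct 2: #8, #9 → 2.

2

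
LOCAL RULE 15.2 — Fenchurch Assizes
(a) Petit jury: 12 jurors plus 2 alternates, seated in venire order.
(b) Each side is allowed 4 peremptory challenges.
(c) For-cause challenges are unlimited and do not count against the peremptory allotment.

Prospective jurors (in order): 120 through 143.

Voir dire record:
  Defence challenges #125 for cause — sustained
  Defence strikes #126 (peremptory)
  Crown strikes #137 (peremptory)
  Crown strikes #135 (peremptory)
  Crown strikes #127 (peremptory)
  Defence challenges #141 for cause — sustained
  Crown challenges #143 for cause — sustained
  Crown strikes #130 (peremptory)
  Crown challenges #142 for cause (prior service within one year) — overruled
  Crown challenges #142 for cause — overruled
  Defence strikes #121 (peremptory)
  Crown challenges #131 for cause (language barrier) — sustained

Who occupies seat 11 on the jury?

Removed: #121, #125, #126, #127, #130, #131, #135, #137, #141, #143. (#142 stays — for-cause denied.)
Filling seats in venire order through position 11: #120, #122, #123, #124, #128, #129, #132, #133, #134, #136, #138.
So seat 11 is #138.

138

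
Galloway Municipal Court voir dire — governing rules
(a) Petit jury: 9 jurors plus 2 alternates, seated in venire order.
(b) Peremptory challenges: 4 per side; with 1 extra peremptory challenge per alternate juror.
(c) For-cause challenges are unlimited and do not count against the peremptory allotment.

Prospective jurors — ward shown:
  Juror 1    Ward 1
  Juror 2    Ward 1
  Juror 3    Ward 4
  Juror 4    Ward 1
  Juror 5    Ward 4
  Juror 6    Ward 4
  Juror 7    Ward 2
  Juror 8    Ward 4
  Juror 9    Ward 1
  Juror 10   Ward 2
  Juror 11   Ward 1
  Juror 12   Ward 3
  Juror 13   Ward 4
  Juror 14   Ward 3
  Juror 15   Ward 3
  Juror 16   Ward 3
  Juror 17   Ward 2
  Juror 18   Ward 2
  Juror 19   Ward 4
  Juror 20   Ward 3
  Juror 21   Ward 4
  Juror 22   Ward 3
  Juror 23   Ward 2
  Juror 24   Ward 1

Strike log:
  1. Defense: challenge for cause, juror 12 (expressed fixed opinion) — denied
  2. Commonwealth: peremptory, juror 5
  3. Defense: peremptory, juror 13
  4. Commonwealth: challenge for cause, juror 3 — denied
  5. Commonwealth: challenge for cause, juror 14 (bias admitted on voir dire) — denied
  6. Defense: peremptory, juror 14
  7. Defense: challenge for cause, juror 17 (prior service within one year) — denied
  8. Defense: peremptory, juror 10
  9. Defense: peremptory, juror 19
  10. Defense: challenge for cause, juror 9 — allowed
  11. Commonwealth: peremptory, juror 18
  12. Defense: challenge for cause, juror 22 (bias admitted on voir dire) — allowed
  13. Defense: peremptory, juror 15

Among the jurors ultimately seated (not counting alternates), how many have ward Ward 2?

1

Removed: #5, #9, #10, #13, #14, #15, #18, #19, #22.
Seated jurors 1–9: #1, #2, #3, #4, #6, #7, #8, #11, #12 (alternates #16, #17 not counted).
Of those, in Ward 2: #7 → 1.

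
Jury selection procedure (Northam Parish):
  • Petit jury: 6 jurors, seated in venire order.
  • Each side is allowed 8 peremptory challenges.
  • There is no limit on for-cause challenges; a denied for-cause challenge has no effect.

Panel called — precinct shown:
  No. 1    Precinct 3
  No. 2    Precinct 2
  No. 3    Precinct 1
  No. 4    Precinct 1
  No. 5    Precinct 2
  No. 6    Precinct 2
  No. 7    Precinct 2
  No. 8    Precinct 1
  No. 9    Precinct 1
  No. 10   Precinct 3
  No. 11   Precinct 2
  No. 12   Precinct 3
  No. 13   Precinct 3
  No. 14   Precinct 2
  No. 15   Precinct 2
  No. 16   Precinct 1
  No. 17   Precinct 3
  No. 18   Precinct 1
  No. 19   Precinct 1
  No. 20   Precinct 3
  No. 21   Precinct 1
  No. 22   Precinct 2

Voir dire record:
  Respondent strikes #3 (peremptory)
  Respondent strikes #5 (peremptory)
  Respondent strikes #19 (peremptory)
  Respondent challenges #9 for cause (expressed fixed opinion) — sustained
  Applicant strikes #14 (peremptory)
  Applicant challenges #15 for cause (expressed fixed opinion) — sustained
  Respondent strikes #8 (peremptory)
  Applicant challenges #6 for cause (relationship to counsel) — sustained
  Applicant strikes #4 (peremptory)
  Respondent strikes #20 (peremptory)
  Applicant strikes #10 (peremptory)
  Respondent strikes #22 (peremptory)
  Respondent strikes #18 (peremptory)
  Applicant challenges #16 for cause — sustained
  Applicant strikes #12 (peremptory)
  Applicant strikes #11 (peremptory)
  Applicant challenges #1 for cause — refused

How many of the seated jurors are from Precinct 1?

Removed: #3, #4, #5, #6, #8, #9, #10, #11, #12, #14, #15, #16, #18, #19, #20, #22.
Seated jurors 1–6: #1, #2, #7, #13, #17, #21.
Of those, in Precinct 1: #21 → 1.

1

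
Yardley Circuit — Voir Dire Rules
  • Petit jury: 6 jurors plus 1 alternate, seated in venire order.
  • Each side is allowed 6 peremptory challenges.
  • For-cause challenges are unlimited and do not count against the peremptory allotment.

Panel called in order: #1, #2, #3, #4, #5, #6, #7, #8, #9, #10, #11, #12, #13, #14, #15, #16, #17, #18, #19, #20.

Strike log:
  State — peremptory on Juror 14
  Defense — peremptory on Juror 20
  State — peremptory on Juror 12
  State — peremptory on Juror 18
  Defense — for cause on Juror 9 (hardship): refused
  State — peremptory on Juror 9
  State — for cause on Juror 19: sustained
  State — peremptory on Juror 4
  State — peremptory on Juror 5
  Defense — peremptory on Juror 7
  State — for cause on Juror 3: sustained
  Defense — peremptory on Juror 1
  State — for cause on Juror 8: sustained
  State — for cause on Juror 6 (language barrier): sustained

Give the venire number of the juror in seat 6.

16

Removed: #1, #3, #4, #5, #6, #7, #8, #9, #12, #14, #18, #19, #20.
Filling seats in venire order through position 6: #2, #10, #11, #13, #15, #16.
So seat 6 is #16.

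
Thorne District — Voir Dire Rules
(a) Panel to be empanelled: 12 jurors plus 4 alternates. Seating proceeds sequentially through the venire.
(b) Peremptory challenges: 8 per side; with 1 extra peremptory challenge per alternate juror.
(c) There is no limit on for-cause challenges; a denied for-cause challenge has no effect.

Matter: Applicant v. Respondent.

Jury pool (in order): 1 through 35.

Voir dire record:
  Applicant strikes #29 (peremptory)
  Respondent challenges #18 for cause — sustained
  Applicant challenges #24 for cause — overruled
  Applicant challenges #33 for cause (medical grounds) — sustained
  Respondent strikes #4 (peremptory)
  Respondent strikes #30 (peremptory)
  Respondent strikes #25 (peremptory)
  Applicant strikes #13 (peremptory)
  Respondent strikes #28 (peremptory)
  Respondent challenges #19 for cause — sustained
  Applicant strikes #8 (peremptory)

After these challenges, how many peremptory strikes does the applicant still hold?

9

Applicant allotment: 8 base + 1 × 4 alternates = 12.
Applicant peremptories used: #29, #13, #8 — 3 (for-cause on #24, #33 don't count).
Remaining: 12 − 3 = 9.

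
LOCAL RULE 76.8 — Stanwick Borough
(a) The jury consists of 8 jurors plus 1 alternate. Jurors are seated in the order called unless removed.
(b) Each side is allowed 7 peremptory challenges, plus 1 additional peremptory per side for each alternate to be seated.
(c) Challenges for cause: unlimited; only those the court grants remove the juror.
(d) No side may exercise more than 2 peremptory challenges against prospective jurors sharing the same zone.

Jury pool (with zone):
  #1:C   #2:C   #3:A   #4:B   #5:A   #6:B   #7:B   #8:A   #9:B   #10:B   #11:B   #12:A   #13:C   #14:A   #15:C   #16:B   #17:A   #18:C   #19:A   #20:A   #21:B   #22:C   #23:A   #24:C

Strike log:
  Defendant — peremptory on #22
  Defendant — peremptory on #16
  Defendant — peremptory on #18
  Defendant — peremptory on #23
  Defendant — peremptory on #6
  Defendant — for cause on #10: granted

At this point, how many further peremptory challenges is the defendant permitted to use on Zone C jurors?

Defendant peremptories so far: #22, #16, #18, #23, #6 — 5 of 8 used, 3 left overall.
Against Zone C: #22, #18 — 2 used; per-zone cap 2 leaves 0.
Binding limit: min(3, 0) = 0.

0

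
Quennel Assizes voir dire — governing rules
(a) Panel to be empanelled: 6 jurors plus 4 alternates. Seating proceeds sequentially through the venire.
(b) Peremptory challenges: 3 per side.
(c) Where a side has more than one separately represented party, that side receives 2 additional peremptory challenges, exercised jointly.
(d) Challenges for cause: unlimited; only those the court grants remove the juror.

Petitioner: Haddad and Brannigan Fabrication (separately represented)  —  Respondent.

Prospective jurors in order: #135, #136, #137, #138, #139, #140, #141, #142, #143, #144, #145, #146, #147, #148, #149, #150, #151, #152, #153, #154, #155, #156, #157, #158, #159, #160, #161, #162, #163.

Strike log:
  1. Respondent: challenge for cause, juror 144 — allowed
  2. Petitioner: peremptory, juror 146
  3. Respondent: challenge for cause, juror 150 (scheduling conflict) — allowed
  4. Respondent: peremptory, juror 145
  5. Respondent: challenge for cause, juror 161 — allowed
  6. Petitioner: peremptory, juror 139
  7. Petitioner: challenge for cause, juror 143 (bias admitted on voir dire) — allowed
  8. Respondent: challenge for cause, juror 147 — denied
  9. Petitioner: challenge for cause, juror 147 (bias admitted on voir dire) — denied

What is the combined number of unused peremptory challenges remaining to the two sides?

Petitioner allotment: 3 base + 2 multi-party = 5. Respondent allotment: 3.
Petitioner peremptories used: #146, #139 — 2 (for-cause on #143, #147 don't count).
Respondent peremptories used: #145 — 1 (for-cause on #144, #150, #161, #147 don't count).
Remaining: (5 − 2) + (3 − 1) = 5.

5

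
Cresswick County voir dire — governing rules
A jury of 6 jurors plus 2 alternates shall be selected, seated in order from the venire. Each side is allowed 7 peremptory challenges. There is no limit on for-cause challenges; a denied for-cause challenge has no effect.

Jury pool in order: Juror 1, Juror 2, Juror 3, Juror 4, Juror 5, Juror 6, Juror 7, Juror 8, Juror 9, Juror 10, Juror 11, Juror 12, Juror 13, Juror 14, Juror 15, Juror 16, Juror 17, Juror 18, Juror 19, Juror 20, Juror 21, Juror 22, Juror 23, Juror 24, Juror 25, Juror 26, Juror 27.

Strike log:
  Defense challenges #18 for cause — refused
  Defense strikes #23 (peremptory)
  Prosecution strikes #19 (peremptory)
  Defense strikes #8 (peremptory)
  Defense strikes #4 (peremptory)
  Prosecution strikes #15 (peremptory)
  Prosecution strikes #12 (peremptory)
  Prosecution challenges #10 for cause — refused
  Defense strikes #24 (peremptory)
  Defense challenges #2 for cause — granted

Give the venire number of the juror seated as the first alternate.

10

Removed: #2, #4, #8, #12, #15, #19, #23, #24. (#10, #18 stay — for-cause denied.)
Seating in order: seats 1–6 → #1, #3, #5, #6, #7, #9; alternates → #10, #11.
So alternate 1 is #10.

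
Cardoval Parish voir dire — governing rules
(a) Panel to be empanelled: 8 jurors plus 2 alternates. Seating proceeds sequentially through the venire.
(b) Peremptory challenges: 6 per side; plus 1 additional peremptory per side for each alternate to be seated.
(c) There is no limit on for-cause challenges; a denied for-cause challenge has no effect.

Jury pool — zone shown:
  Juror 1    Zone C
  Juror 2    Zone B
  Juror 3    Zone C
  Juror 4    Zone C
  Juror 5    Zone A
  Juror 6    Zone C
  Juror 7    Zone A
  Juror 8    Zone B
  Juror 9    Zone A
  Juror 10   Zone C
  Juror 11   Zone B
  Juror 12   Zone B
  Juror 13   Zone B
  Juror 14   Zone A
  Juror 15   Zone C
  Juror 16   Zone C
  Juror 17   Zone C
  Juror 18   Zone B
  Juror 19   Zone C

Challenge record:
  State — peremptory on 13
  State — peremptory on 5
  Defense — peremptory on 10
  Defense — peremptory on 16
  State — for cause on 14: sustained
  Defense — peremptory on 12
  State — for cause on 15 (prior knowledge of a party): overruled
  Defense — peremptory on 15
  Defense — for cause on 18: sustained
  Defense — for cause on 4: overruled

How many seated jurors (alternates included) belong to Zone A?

2

Removed: #5, #10, #12, #13, #14, #15, #16, #18.
Seated (10 incl. alternates): #1, #2, #3, #4, #6, #7, #8, #9, #11, #17.
Of those, in Zone A: #7, #9 → 2.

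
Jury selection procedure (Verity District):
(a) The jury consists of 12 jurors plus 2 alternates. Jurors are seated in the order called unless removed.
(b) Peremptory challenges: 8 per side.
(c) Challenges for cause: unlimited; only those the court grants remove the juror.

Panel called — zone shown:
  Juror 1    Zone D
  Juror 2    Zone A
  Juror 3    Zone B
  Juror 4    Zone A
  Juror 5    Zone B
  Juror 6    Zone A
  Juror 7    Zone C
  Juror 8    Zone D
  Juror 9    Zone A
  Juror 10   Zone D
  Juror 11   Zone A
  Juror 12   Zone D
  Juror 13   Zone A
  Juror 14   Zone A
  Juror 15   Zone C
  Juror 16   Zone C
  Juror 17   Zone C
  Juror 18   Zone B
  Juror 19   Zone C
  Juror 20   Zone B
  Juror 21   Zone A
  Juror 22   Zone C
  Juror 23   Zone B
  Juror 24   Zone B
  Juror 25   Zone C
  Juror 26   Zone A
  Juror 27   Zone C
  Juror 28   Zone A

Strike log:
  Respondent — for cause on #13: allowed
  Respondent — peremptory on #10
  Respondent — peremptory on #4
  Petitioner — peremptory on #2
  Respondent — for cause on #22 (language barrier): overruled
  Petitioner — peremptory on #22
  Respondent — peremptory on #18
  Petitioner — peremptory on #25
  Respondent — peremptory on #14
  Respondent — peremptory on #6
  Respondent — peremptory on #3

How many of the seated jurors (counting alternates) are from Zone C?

5

Removed: #2, #3, #4, #6, #10, #13, #14, #18, #22, #25.
Seated (14 incl. alternates): #1, #5, #7, #8, #9, #11, #12, #15, #16, #17, #19, #20, #21, #23.
Of those, in Zone C: #7, #15, #16, #17, #19 → 5.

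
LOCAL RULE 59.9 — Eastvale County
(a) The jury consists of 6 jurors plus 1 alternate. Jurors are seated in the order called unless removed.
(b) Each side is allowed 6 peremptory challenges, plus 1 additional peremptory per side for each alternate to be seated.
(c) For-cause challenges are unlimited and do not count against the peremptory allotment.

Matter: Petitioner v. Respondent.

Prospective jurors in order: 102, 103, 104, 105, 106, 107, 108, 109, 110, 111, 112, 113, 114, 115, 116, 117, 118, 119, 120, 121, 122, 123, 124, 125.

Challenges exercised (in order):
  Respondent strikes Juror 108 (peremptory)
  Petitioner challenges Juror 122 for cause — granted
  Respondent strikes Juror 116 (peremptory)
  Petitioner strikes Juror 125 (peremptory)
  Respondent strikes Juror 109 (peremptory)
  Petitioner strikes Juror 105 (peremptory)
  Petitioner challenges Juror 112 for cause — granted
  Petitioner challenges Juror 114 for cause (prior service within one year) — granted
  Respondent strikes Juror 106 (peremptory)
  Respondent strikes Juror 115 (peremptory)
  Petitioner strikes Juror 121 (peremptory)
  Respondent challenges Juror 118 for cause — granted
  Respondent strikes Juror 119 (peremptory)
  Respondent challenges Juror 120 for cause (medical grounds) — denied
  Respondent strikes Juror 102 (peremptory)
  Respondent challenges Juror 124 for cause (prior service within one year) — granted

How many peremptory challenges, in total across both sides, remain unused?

Petitioner allotment: 6 base + 1 × 1 alternate = 7. Respondent allotment: 6 base + 1 × 1 alternate = 7.
Petitioner peremptories used: #125, #105, #121 — 3 (for-cause on #122, #112, #114 don't count).
Respondent peremptories used: #108, #116, #109, #106, #115, #119, #102 — 7 (for-cause on #118, #120, #124 don't count).
Remaining: (7 − 3) + (7 − 7) = 4.

4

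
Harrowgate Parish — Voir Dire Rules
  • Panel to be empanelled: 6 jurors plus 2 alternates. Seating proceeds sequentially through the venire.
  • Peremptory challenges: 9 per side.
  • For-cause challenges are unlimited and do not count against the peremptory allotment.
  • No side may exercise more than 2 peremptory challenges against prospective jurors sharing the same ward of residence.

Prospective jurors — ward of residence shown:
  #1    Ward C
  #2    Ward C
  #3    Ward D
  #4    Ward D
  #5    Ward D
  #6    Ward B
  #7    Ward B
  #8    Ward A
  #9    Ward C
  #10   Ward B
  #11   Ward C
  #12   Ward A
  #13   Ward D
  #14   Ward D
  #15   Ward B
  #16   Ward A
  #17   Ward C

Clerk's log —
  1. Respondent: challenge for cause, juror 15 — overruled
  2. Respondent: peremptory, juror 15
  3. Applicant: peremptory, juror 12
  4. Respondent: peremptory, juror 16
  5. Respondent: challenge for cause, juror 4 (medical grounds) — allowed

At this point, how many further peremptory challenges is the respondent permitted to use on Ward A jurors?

Respondent peremptories so far: #15, #16 — 2 of 9 used, 7 left overall.
Against Ward A: #16 — 1 used; per-ward cap 2 leaves 1.
Binding limit: min(7, 1) = 1.

1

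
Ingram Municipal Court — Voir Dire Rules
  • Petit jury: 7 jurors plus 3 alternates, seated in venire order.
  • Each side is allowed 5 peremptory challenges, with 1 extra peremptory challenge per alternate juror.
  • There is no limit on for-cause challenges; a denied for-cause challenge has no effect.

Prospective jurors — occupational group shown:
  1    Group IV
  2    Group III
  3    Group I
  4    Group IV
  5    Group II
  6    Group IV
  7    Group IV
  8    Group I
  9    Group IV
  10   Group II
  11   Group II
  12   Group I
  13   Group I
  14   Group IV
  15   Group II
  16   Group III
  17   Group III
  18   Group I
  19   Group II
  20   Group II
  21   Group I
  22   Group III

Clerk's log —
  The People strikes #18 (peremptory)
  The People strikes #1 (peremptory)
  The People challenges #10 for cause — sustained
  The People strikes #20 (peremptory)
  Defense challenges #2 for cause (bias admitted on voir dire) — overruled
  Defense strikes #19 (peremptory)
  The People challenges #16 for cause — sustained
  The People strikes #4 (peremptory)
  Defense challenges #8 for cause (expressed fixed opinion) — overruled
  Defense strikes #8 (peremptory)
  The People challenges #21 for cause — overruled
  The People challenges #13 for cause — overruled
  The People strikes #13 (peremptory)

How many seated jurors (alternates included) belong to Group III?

Removed: #1, #4, #8, #10, #13, #16, #18, #19, #20.
Seated (10 incl. alternates): #2, #3, #5, #6, #7, #9, #11, #12, #14, #15.
Of those, in Group III: #2 → 1.

1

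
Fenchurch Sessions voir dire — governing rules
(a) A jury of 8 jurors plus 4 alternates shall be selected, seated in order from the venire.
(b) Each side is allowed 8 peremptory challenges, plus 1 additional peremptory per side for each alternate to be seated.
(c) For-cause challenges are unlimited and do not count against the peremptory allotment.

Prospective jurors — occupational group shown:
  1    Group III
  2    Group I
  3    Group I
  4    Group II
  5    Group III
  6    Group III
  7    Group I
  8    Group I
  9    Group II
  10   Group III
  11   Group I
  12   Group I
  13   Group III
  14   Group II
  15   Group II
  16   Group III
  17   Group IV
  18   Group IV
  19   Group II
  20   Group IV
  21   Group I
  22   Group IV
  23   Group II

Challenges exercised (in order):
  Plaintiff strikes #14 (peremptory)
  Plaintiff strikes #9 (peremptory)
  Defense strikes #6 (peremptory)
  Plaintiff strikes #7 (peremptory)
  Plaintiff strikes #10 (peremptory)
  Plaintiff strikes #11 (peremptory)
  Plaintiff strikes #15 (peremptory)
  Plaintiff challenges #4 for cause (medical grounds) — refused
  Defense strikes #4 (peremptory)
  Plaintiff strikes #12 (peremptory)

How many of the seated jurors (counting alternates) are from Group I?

4

Removed: #4, #6, #7, #9, #10, #11, #12, #14, #15.
Seated (12 incl. alternates): #1, #2, #3, #5, #8, #13, #16, #17, #18, #19, #20, #21.
Of those, in Group I: #2, #3, #8, #21 → 4.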